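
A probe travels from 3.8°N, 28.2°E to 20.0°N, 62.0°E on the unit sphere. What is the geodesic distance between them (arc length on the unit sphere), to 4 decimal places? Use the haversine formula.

With latitudes φ₁ = 3.800°, φ₂ = 20.000° and longitude difference Δλ = 33.800°:
Haversine: a = sin²(Δφ/2) + cos φ₁ cos φ₂ sin²(Δλ/2) = 0.0199 + (0.9978)(0.9397)(0.0845) = 0.09909.
Central angle c = 2·arcsin(√a) = 0.64046 rad.
On the unit sphere the arc length equals the central angle: 0.6405.

0.6405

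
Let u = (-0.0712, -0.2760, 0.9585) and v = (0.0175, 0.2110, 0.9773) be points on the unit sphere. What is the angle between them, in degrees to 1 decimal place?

u·v = 0.8773; |u| = 1.0000, |v| = 1.0000.
cos θ = (u·v)/(|u||v|) = 0.8773, so θ = 28.7°.

28.7°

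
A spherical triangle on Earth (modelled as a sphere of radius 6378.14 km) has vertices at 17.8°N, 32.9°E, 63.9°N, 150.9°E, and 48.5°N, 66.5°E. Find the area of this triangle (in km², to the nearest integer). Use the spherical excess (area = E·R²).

Side lengths (central angles): a = 0.7940, b = 0.7160, c = 1.4928 rad; semiperimeter s = 1.5014.
By l'Huilier's theorem, tan(E/4) = √[tan(s/2) tan((s−a)/2) tan((s−b)/2) tan((s−c)/2)], giving spherical excess E = 0.0988 rad.
Area = E·R² = 0.0988 × (6378.14)² ≈ 4018364 km².

4018364 km²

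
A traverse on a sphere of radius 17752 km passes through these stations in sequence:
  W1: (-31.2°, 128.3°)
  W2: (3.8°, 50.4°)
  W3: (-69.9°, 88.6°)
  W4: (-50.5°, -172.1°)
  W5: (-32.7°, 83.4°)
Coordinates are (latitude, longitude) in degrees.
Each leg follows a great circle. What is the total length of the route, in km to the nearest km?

Leg W1→W2: central angle 1.4257 rad, distance 25309.3 km.
Leg W2→W3: central angle 1.3620 rad, distance 24179.1 km.
Leg W3→W4: central angle 0.8103 rad, distance 14383.9 km.
Leg W4→W5: central angle 1.2840 rad, distance 22794.3 km.
Total: 25309.3 + 24179.1 + 14383.9 + 22794.3 ≈ 86667 km.

86667 km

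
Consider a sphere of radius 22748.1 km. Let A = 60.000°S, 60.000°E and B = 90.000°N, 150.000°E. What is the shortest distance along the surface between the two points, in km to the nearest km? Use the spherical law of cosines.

59554 km

Let φ₁ = -1.0472 rad, φ₂ = 1.5708 rad, and Δλ = 1.5708 rad.
cos c = sin φ₁ sin φ₂ + cos φ₁ cos φ₂ cos Δλ = (-0.8660)(1.0000) + (0.5000)(0.0000)(0.0000) = -0.86603,
so c = arccos(-0.86603) = 2.61799 rad.
Distance = R·c = 22748.1 × 2.6180 ≈ 59554 km.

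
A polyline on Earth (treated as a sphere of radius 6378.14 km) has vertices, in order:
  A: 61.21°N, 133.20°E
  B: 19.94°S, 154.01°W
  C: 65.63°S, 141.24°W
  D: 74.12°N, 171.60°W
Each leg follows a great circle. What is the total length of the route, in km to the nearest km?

Leg A→B: central angle 1.7365 rad, distance 11075.5 km.
Leg B→C: central angle 0.8108 rad, distance 5171.2 km.
Leg C→D: central angle 2.4634 rad, distance 15712.0 km.
Total: 11075.5 + 5171.2 + 15712.0 ≈ 31959 km.

31959 km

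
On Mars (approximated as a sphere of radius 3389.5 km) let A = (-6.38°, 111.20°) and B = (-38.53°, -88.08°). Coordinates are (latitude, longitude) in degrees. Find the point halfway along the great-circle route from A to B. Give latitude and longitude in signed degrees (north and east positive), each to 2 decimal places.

-63.67°, 156.52°

Central angle δ = 2.2978 rad. Interpolating on the sphere with fraction f = 0.5:
P = [sin((1−f)δ)·A + sin(fδ)·B] / sin δ = 1.2210·A + 1.2210·B in Cartesian coordinates,
giving P = (-0.4068, 0.1767, -0.8963), i.e. latitude -63.67°, longitude 156.52°.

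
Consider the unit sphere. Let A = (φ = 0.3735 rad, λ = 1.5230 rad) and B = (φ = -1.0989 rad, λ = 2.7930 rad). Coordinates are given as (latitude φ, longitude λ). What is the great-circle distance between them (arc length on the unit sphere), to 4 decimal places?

In radians: φ₁ = 0.3735, φ₂ = -1.0989, Δλ = 72.766° = 1.2700 rad.
Haversine: a = sin²(Δφ/2) + cos φ₁ cos φ₂ sin²(Δλ/2) = 0.4509 + (0.9311)(0.4546)(0.3519) = 0.59980.
Central angle c = 2·arcsin(√a) = 1.77175 rad.
On the unit sphere the arc length equals the central angle: 1.7717.

1.7717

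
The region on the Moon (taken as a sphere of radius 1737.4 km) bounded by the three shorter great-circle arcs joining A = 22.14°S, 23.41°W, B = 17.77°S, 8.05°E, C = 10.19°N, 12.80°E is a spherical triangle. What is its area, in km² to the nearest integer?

382170 km²

Side lengths (central angles): a = 0.4948, b = 0.8381, c = 0.5208 rad; semiperimeter s = 0.9268.
By l'Huilier's theorem, tan(E/4) = √[tan(s/2) tan((s−a)/2) tan((s−b)/2) tan((s−c)/2)], giving spherical excess E = 0.1266 rad.
Area = E·R² = 0.1266 × (1737.4)² ≈ 382170 km².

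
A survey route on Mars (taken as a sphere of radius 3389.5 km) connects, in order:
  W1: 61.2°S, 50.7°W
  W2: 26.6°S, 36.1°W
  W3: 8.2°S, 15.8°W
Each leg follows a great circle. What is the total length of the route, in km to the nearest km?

3704 km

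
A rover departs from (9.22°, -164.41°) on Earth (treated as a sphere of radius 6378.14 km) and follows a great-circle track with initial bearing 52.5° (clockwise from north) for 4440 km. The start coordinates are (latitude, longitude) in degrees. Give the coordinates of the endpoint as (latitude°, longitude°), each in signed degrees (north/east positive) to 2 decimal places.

30.55°, -128.20°

Angular distance δ = d/R = 4440/6378.14 = 0.69613 rad; initial bearing θ = 0.9163 rad.
sin φ₂ = sin φ₁ cos δ + cos φ₁ sin δ cos θ = (0.1602)(0.7673) + (0.9871)(0.6413)(0.6088) = 0.5083, so φ₂ = 30.55°.
Δλ = atan2(sin θ sin δ cos φ₁, cos δ − sin φ₁ sin φ₂) = atan2(0.5022, 0.6859) = 36.209°.
λ₂ = -164.410° + 36.209° = -128.20°.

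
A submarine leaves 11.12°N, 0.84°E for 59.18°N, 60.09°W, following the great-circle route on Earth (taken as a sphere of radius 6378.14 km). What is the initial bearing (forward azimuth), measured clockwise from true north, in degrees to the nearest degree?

331°

Δλ = -60.930° = -1.0634 rad.
y = sin Δλ · cos φ₂ = (-0.8740)(0.5123) = -0.4478
x = cos φ₁ sin φ₂ − sin φ₁ cos φ₂ cos Δλ = (0.9812)(0.8588) − (0.1929)(0.5123)(0.4859) = 0.7946
θ = atan2(y, x) = -29.40°; adding 360° gives 331°.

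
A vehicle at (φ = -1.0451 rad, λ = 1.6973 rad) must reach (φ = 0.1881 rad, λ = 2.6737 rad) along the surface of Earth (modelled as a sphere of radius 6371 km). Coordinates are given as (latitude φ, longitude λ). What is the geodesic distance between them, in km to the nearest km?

Let φ₁ = -1.0451 rad, φ₂ = 0.1881 rad, and Δλ = 0.9764 rad.
cos c = sin φ₁ sin φ₂ + cos φ₁ cos φ₂ cos Δλ = (-0.8650)(0.1870) + (0.5018)(0.9824)(0.5600) = 0.11432,
so c = arccos(0.11432) = 1.45623 rad.
Distance = R·c = 6371 × 1.4562 ≈ 9278 km.

9278 km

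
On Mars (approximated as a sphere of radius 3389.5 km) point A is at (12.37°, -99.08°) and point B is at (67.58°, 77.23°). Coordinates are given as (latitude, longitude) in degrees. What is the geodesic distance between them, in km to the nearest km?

With latitudes φ₁ = 12.370°, φ₂ = 67.580° and longitude difference Δλ = 176.310°:
Haversine: a = sin²(Δφ/2) + cos φ₁ cos φ₂ sin²(Δλ/2) = 0.2147 + (0.9768)(0.3814)(0.9990) = 0.58687.
Central angle c = 2·arcsin(√a) = 1.74542 rad.
Distance = R·c = 3389.5 × 1.7454 ≈ 5916 km.

5916 km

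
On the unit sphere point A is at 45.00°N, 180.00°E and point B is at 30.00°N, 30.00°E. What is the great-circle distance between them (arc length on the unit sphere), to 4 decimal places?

Let φ₁ = 0.7854 rad, φ₂ = 0.5236 rad, and Δλ = -2.6180 rad.
cos c = sin φ₁ sin φ₂ + cos φ₁ cos φ₂ cos Δλ = (0.7071)(0.5000) + (0.7071)(0.8660)(-0.8660) = -0.17678,
so c = arccos(-0.17678) = 1.74851 rad.
On the unit sphere the arc length equals the central angle: 1.7485.

1.7485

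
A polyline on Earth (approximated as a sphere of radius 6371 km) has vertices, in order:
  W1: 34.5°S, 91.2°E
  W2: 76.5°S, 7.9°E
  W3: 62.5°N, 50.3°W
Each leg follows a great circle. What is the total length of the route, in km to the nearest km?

22095 km

Leg W1→W2: central angle 0.9604 rad, distance 6118.6 km.
Leg W2→W3: central angle 2.5077 rad, distance 15976.3 km.
Total: 6118.6 + 15976.3 ≈ 22095 km.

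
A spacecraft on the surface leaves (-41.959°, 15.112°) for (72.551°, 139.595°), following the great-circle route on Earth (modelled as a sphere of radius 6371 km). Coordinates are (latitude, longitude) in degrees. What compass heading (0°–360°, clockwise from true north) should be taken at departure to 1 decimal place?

22.5°

Δλ = 124.483° = 2.1726 rad.
y = sin Δλ · cos φ₂ = (0.8243)(0.2999) = 0.2472
x = cos φ₁ sin φ₂ − sin φ₁ cos φ₂ cos Δλ = (0.7436)(0.9540) − (-0.6686)(0.2999)(-0.5662) = 0.5959
θ = atan2(y, x) = 22.53°, so the bearing is 22.5°.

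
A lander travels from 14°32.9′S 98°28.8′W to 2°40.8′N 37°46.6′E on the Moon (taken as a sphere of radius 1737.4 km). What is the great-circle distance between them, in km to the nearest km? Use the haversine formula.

Let φ₁ = -0.2539 rad, φ₂ = 0.0468 rad, and Δλ = 2.3781 rad.
Haversine: a = sin²(Δφ/2) + cos φ₁ cos φ₂ sin²(Δλ/2) = 0.0224 + (0.9679)(0.9989)(0.8612) = 0.85513.
Central angle c = 2·arcsin(√a) = 2.36066 rad.
Distance = R·c = 1737.4 × 2.3607 ≈ 4101 km.

4101 km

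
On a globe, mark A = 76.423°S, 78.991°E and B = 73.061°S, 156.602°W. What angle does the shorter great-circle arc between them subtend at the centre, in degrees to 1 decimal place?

27.0°

Let φ₁ = -1.3338 rad, φ₂ = -1.2752 rad, and Δλ = 2.1713 rad.
cos c = sin φ₁ sin φ₂ + cos φ₁ cos φ₂ cos Δλ = (-0.9721)(-0.9566) + (0.2348)(0.2914)(-0.5651) = 0.89123,
so c = arccos(0.89123) = 0.47074 rad.
So the angular separation is 27.0°.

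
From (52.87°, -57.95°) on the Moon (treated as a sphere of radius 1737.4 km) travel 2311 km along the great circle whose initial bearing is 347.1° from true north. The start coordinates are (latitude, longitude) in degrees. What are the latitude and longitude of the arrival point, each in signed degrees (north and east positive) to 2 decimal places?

Angular distance δ = d/R = 2311/1737.4 = 1.33015 rad; initial bearing θ = 6.0580 rad.
sin φ₂ = sin φ₁ cos δ + cos φ₁ sin δ cos θ = (0.7973)(0.2383) + (0.6036)(0.9712)(0.9748) = 0.7614, so φ₂ = 49.59°.
Δλ = atan2(sin θ sin δ cos φ₁, cos δ − sin φ₁ sin φ₂) = atan2(-0.1309, -0.3687) = -160.459°.
λ₂ = -57.950° − 160.459° = -218.41° → 141.59° after wrapping to (−180°, 180°].

49.59°, 141.59°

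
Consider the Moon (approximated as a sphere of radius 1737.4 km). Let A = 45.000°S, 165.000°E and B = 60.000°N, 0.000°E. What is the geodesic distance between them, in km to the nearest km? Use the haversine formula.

4928 km

With latitudes φ₁ = -45.000°, φ₂ = 60.000° and longitude difference Δλ = -165.000°:
Haversine: a = sin²(Δφ/2) + cos φ₁ cos φ₂ sin²(Δλ/2) = 0.6294 + (0.7071)(0.5000)(0.9830) = 0.97694.
Central angle c = 2·arcsin(√a) = 2.83670 rad.
Distance = R·c = 1737.4 × 2.8367 ≈ 4928 km.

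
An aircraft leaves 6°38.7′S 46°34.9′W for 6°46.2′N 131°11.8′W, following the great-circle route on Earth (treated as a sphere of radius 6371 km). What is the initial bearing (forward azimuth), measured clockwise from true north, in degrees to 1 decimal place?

With φ₁ = -0.1160, φ₂ = 0.1182, Δλ = -1.4768 rad, the forward-azimuth formula gives
θ = atan2( sin Δλ cos φ₂ , cos φ₁ sin φ₂ − sin φ₁ cos φ₂ cos Δλ ) = atan2(-0.9886, 0.1279) = -82.63°.
Adding 360° brings this into [0°, 360°): 277.4°.

277.4°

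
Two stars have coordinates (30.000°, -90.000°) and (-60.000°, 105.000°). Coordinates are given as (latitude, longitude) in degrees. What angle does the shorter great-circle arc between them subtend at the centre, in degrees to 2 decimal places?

In radians: φ₁ = 0.5236, φ₂ = -1.0472, Δλ = -165.000° = -2.8798 rad.
cos c = sin φ₁ sin φ₂ + cos φ₁ cos φ₂ cos Δλ = (0.5000)(-0.8660) + (0.8660)(0.5000)(-0.9659) = -0.85127,
so c = arccos(-0.85127) = 2.58920 rad.
So the angular separation is 148.35°.

148.35°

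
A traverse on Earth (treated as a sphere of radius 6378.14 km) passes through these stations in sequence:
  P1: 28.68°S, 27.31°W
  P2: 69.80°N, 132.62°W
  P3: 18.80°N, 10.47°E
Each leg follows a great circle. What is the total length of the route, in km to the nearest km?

23341 km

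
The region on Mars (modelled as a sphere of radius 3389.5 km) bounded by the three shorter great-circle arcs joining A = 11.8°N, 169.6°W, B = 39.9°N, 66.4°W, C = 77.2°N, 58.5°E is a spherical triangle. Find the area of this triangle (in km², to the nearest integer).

11515028 km²

Side lengths (central angles): a = 1.0142, b = 1.5162, c = 1.6111 rad; semiperimeter s = 2.0708.
By l'Huilier's theorem, tan(E/4) = √[tan(s/2) tan((s−a)/2) tan((s−b)/2) tan((s−c)/2)], giving spherical excess E = 1.0023 rad.
Area = E·R² = 1.0023 × (3389.5)² ≈ 11515028 km².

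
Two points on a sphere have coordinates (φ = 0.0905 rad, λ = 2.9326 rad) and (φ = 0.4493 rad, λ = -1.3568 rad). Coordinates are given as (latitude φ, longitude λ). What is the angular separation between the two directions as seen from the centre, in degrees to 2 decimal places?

109.21°

Let φ₁ = 0.0905 rad, φ₂ = 0.4493 rad, and Δλ = 1.9938 rad.
Haversine: a = sin²(Δφ/2) + cos φ₁ cos φ₂ sin²(Δλ/2) = 0.0318 + (0.9959)(0.9008)(0.7052) = 0.66449.
Central angle c = 2·arcsin(√a) = 1.90602 rad.
So the angular separation is 109.21°.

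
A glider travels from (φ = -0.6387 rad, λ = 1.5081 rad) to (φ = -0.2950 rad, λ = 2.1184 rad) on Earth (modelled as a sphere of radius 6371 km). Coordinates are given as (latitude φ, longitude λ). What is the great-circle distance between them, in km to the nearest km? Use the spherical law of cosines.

4070 km

Let φ₁ = -0.6387 rad, φ₂ = -0.2950 rad, and Δλ = 0.6103 rad.
cos c = sin φ₁ sin φ₂ + cos φ₁ cos φ₂ cos Δλ = (-0.5962)(-0.2907) + (0.8029)(0.9568)(0.8195) = 0.80284,
so c = arccos(0.80284) = 0.63876 rad.
Distance = R·c = 6371 × 0.6388 ≈ 4070 km.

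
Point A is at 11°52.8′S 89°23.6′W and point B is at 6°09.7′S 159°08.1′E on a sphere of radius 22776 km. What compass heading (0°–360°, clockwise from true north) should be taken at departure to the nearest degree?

Δλ = -111.472° = -1.9455 rad.
y = sin Δλ · cos φ₂ = (-0.9306)(0.9942) = -0.9252
x = cos φ₁ sin φ₂ − sin φ₁ cos φ₂ cos Δλ = (0.9786)(-0.1073) − (-0.2059)(0.9942)(-0.3660) = -0.1800
θ = atan2(y, x) = -101.01°; adding 360° gives 259°.

259°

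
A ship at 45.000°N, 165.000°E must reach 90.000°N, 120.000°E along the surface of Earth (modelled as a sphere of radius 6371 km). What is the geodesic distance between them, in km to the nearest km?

In radians: φ₁ = 0.7854, φ₂ = 1.5708, Δλ = -45.000° = -0.7854 rad.
cos c = sin φ₁ sin φ₂ + cos φ₁ cos φ₂ cos Δλ = (0.7071)(1.0000) + (0.7071)(0.0000)(0.7071) = 0.70711,
so c = arccos(0.70711) = 0.78540 rad.
Distance = R·c = 6371 × 0.7854 ≈ 5004 km.

5004 km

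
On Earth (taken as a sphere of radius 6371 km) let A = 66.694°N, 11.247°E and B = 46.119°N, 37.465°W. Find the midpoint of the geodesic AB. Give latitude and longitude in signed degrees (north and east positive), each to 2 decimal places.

The central angle between A and B is δ = 0.5681 rad.
With f = 0.5, the slerp weights are sin((1−f)δ)/sin δ = 0.5209 and sin(fδ)/sin δ = 0.5209.
Weighted sum of the unit vectors: (0.5209)·(0.3880,0.0772,0.9184) + (0.5209)·(0.5502,-0.4216,0.7208) = (0.4887, -0.1794, 0.8538).
Converting back: φ = atan2(z, √(x²+y²)) = 58.63°, λ = atan2(y, x) = -20.16°.

58.63°, -20.16°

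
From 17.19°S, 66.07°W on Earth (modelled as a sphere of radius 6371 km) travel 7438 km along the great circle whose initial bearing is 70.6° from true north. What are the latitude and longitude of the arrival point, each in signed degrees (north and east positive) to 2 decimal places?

Angular distance δ = d/R = 7438/6371 = 1.16748 rad; initial bearing θ = 1.2322 rad.
sin φ₂ = sin φ₁ cos δ + cos φ₁ sin δ cos θ = (-0.2955)(0.3925) + (0.9553)(0.9198)(0.3322) = 0.1759, so φ₂ = 10.13°.
Δλ = atan2(sin θ sin δ cos φ₁, cos δ − sin φ₁ sin φ₂) = atan2(0.8288, 0.4444) = 61.797°.
λ₂ = -66.070° + 61.797° = -4.27°.

10.13°, -4.27°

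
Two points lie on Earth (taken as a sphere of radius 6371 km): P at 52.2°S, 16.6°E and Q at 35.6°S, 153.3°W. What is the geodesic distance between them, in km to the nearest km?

In radians: φ₁ = -0.9111, φ₂ = -0.6213, Δλ = -169.900° = -2.9653 rad.
cos c = sin φ₁ sin φ₂ + cos φ₁ cos φ₂ cos Δλ = (-0.7902)(-0.5821) + (0.6129)(0.8131)(-0.9845) = -0.03066,
so c = arccos(-0.03066) = 1.60147 rad.
Distance = R·c = 6371 × 1.6015 ≈ 10203 km.

10203 km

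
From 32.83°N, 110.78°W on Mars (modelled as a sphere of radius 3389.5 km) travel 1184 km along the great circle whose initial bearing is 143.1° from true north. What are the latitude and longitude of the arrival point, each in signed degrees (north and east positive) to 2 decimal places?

Angular distance δ = d/R = 1184/3389.5 = 0.34931 rad; initial bearing θ = 2.4976 rad.
sin φ₂ = sin φ₁ cos δ + cos φ₁ sin δ cos θ = (0.5421)(0.9396) + (0.8403)(0.3423)(-0.7997) = 0.2794, so φ₂ = 16.23°.
Δλ = atan2(sin θ sin δ cos φ₁, cos δ − sin φ₁ sin φ₂) = atan2(0.1727, 0.7881) = 12.358°.
λ₂ = -110.780° + 12.358° = -98.42°.

16.23°, -98.42°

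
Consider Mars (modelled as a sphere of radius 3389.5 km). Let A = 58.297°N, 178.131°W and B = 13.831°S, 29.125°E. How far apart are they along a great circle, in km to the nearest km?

In radians: φ₁ = 1.0175, φ₂ = -0.2414, Δλ = -152.744° = -2.6659 rad.
cos c = sin φ₁ sin φ₂ + cos φ₁ cos φ₂ cos Δλ = (0.8508)(-0.2391) + (0.5255)(0.9710)(-0.8890) = -0.65701,
so c = arccos(-0.65701) = 2.28764 rad.
Distance = R·c = 3389.5 × 2.2876 ≈ 7754 km.

7754 km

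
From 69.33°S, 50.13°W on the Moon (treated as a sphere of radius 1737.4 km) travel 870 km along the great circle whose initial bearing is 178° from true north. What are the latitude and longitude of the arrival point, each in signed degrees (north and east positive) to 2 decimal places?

-81.94°, 123.01°

Angular distance δ = d/R = 870/1737.4 = 0.50075 rad; initial bearing θ = 3.1067 rad.
sin φ₂ = sin φ₁ cos δ + cos φ₁ sin δ cos θ = (-0.9356)(0.8772) + (0.3530)(0.4801)(-0.9994) = -0.9901, so φ₂ = -81.94°.
Δλ = atan2(sin θ sin δ cos φ₁, cos δ − sin φ₁ sin φ₂) = atan2(0.0059, -0.0492) = 173.140°.
λ₂ = -50.130° + 173.140° = 123.01°.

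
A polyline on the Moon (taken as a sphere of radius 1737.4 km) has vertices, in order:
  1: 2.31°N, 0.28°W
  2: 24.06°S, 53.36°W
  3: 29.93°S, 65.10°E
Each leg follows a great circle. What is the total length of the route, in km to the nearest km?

Leg 1→2: central angle 1.0103 rad, distance 1755.2 km.
Leg 2→3: central angle 1.7454 rad, distance 3032.4 km.
Total: 1755.2 + 3032.4 ≈ 4788 km.

4788 km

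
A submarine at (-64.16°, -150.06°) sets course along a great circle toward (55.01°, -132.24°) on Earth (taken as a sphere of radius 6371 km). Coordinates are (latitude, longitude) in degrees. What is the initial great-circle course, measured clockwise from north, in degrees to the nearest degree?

Δλ = 17.820° = 0.3110 rad.
y = sin Δλ · cos φ₂ = (0.3060)(0.5734) = 0.1755
x = cos φ₁ sin φ₂ − sin φ₁ cos φ₂ cos Δλ = (0.4359)(0.8193) − (-0.9000)(0.5734)(0.9520) = 0.8484
θ = atan2(y, x) = 11.69°, so the bearing is 12°.

12°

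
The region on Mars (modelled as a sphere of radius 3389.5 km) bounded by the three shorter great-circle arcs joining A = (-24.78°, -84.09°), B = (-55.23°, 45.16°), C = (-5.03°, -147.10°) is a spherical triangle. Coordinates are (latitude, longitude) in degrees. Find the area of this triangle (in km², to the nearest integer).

Side lengths (central angles): a = 2.0750, b = 1.1072, c = 1.5541 rad; semiperimeter s = 2.3681.
By l'Huilier's theorem, tan(E/4) = √[tan(s/2) tan((s−a)/2) tan((s−b)/2) tan((s−c)/2)], giving spherical excess E = 1.3028 rad.
Area = E·R² = 1.3028 × (3389.5)² ≈ 14966936 km².

14966936 km²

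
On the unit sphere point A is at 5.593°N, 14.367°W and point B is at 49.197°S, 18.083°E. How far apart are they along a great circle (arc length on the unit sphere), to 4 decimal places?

1.0758

With latitudes φ₁ = 5.593°, φ₂ = -49.197° and longitude difference Δλ = 32.450°:
Haversine: a = sin²(Δφ/2) + cos φ₁ cos φ₂ sin²(Δλ/2) = 0.2117 + (0.9952)(0.6535)(0.0781) = 0.26249.
Central angle c = 2·arcsin(√a) = 1.07580 rad.
On the unit sphere the arc length equals the central angle: 1.0758.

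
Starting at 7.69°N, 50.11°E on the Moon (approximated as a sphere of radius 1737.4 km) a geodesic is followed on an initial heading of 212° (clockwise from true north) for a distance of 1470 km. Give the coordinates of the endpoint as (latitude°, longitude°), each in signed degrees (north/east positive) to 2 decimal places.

-32.72°, 21.97°

Angular distance δ = d/R = 1470/1737.4 = 0.84609 rad; initial bearing θ = 3.7001 rad.
sin φ₂ = sin φ₁ cos δ + cos φ₁ sin δ cos θ = (0.1338)(0.6629) + (0.9910)(0.7487)(-0.8480) = -0.5405, so φ₂ = -32.72°.
Δλ = atan2(sin θ sin δ cos φ₁, cos δ − sin φ₁ sin φ₂) = atan2(-0.3932, 0.7352) = -28.136°.
λ₂ = 50.110° − 28.136° = 21.97°.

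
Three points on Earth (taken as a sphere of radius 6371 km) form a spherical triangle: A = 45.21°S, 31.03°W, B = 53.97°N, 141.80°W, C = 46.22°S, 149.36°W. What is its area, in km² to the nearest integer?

85382031 km²

Side lengths (central angles): a = 1.7522, b = 1.2859, c = 2.3759 rad; semiperimeter s = 2.7070.
By l'Huilier's theorem, tan(E/4) = √[tan(s/2) tan((s−a)/2) tan((s−b)/2) tan((s−c)/2)], giving spherical excess E = 2.1035 rad.
Area = E·R² = 2.1035 × (6371)² ≈ 85382031 km².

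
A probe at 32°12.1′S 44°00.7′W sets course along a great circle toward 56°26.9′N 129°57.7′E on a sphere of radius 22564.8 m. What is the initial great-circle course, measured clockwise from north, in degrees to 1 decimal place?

8.0°

Δλ = 173.973° = 3.0364 rad.
y = sin Δλ · cos φ₂ = (0.1050)(0.5527) = 0.0580
x = cos φ₁ sin φ₂ − sin φ₁ cos φ₂ cos Δλ = (0.8462)(0.8334) − (-0.5329)(0.5527)(-0.9945) = 0.4123
θ = atan2(y, x) = 8.01°, so the bearing is 8.0°.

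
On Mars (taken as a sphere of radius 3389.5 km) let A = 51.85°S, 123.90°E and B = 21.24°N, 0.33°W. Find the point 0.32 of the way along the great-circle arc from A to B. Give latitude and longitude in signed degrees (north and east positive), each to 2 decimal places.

The central angle between A and B is δ = 2.2253 rad.
With f = 0.32, the slerp weights are sin((1−f)δ)/sin δ = 1.2584 and sin(fδ)/sin δ = 0.8236.
Weighted sum of the unit vectors: (1.2584)·(-0.3445,0.5127,-0.7864) + (0.8236)·(0.9321,-0.0054,0.3623) = (0.3341, 0.6408, -0.6912).
Converting back: φ = atan2(z, √(x²+y²)) = -43.73°, λ = atan2(y, x) = 62.46°.

-43.73°, 62.46°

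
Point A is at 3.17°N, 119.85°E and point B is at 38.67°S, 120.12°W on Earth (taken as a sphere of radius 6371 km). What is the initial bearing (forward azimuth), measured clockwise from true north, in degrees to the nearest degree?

Δλ = 120.030° = 2.0949 rad.
y = sin Δλ · cos φ₂ = (0.8658)(0.7808) = 0.6760
x = cos φ₁ sin φ₂ − sin φ₁ cos φ₂ cos Δλ = (0.9985)(-0.6248) − (0.0553)(0.7808)(-0.5005) = -0.6023
θ = atan2(y, x) = 131.70°, so the bearing is 132°.

132°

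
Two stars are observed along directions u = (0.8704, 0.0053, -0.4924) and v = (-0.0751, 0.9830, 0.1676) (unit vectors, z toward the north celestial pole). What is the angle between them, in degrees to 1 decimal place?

u·v = -0.1427; |u| = 1.0000, |v| = 1.0000.
cos θ = (u·v)/(|u||v|) = -0.1427, so θ = 98.2°.

98.2°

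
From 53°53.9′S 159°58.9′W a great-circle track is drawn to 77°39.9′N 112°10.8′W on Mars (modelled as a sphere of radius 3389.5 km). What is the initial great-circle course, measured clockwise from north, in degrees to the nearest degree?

Δλ = 47.802° = 0.8343 rad.
y = sin Δλ · cos φ₂ = (0.7408)(0.2136) = 0.1583
x = cos φ₁ sin φ₂ − sin φ₁ cos φ₂ cos Δλ = (0.5892)(0.9769) − (-0.8080)(0.2136)(0.6717) = 0.6916
θ = atan2(y, x) = 12.89°, so the bearing is 13°.

13°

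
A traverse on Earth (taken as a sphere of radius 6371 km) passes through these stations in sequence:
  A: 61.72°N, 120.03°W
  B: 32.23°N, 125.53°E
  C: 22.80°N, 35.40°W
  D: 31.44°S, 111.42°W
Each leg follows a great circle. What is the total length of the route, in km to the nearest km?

31694 km

Leg A→B: central angle 1.2621 rad, distance 8040.6 km.
Leg B→C: central angle 2.1298 rad, distance 13569.0 km.
Leg C→D: central angle 1.5829 rad, distance 10084.8 km.
Total: 8040.6 + 13569.0 + 10084.8 ≈ 31694 km.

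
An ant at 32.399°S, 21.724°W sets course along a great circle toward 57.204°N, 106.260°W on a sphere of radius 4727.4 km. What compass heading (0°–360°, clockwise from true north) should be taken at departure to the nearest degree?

Δλ = -84.536° = -1.4754 rad.
y = sin Δλ · cos φ₂ = (-0.9955)(0.5416) = -0.5392
x = cos φ₁ sin φ₂ − sin φ₁ cos φ₂ cos Δλ = (0.8443)(0.8406) − (-0.5358)(0.5416)(0.0952) = 0.7374
θ = atan2(y, x) = -36.17°; adding 360° gives 324°.

324°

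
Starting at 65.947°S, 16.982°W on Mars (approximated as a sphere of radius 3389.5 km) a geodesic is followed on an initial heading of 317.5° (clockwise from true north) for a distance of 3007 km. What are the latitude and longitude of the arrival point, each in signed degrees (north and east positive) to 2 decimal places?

Angular distance δ = d/R = 3007/3389.5 = 0.88715 rad; initial bearing θ = 5.5414 rad.
sin φ₂ = sin φ₁ cos δ + cos φ₁ sin δ cos θ = (-0.9132)(0.6316) + (0.4076)(0.7753)(0.7373) = -0.3438, so φ₂ = -20.11°.
Δλ = atan2(sin θ sin δ cos φ₁, cos δ − sin φ₁ sin φ₂) = atan2(-0.2135, 0.3177) = -33.902°.
λ₂ = -16.982° − 33.902° = -50.88°.

-20.11°, -50.88°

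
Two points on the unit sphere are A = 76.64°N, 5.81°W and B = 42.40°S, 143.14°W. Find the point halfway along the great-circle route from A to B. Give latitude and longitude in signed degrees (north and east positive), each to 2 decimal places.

The central angle between A and B is δ = 2.4679 rad.
With f = 0.5, the slerp weights are sin((1−f)δ)/sin δ = 1.5128 and sin(fδ)/sin δ = 1.5128.
Weighted sum of the unit vectors: (1.5128)·(0.2299,-0.0234,0.9729) + (1.5128)·(-0.5908,-0.4430,-0.6743) = (-0.5461, -0.7055, 0.4518).
Converting back: φ = atan2(z, √(x²+y²)) = 26.86°, λ = atan2(y, x) = -127.74°.

26.86°, -127.74°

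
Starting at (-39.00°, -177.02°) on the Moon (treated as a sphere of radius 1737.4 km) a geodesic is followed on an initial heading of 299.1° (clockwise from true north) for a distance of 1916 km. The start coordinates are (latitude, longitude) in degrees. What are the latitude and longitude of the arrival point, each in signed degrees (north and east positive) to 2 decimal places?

3.06°, 131.63°

Angular distance δ = d/R = 1916/1737.4 = 1.10280 rad; initial bearing θ = 5.2203 rad.
sin φ₂ = sin φ₁ cos δ + cos φ₁ sin δ cos θ = (-0.6293)(0.4511) + (0.7771)(0.8925)(0.4863) = 0.0534, so φ₂ = 3.06°.
Δλ = atan2(sin θ sin δ cos φ₁, cos δ − sin φ₁ sin φ₂) = atan2(-0.6060, 0.4847) = -51.346°.
λ₂ = -177.020° − 51.346° = -228.37° → 131.63° after wrapping to (−180°, 180°].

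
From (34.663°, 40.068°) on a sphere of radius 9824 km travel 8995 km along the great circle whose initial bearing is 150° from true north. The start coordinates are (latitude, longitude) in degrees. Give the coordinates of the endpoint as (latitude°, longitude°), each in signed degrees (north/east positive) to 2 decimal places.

Angular distance δ = d/R = 8995/9824 = 0.91561 rad; initial bearing θ = 2.6180 rad.
sin φ₂ = sin φ₁ cos δ + cos φ₁ sin δ cos θ = (0.5687)(0.6093) + (0.8225)(0.7929)(-0.8660) = -0.2183, so φ₂ = -12.61°.
Δλ = atan2(sin θ sin δ cos φ₁, cos δ − sin φ₁ sin φ₂) = atan2(0.3261, 0.7335) = 23.970°.
λ₂ = 40.068° + 23.970° = 64.04°.

-12.61°, 64.04°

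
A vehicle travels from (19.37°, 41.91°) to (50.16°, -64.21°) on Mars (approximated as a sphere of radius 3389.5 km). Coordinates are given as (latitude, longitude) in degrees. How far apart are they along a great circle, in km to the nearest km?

Let φ₁ = 0.3381 rad, φ₂ = 0.8755 rad, and Δλ = -1.8521 rad.
cos c = sin φ₁ sin φ₂ + cos φ₁ cos φ₂ cos Δλ = (0.3317)(0.7678) + (0.9434)(0.6406)(-0.2777) = 0.08686,
so c = arccos(0.08686) = 1.48383 rad.
Distance = R·c = 3389.5 × 1.4838 ≈ 5029 km.

5029 km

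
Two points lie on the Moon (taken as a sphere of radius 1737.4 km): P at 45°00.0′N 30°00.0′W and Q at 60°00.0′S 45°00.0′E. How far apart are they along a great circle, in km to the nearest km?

With latitudes φ₁ = 45.000°, φ₂ = -60.000° and longitude difference Δλ = 75.000°:
cos c = sin φ₁ sin φ₂ + cos φ₁ cos φ₂ cos Δλ = (0.7071)(-0.8660) + (0.7071)(0.5000)(0.2588) = -0.52087,
so c = arccos(-0.52087) = 2.11866 rad.
Distance = R·c = 1737.4 × 2.1187 ≈ 3681 km.

3681 km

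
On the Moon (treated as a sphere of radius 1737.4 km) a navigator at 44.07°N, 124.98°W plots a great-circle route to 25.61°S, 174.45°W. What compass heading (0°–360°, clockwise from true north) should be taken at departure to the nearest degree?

224°

Δλ = -49.470° = -0.8634 rad.
y = sin Δλ · cos φ₂ = (-0.7601)(0.9018) = -0.6854
x = cos φ₁ sin φ₂ − sin φ₁ cos φ₂ cos Δλ = (0.7185)(-0.4322) − (0.6955)(0.9018)(0.6498) = -0.7181
θ = atan2(y, x) = -136.34°; adding 360° gives 224°.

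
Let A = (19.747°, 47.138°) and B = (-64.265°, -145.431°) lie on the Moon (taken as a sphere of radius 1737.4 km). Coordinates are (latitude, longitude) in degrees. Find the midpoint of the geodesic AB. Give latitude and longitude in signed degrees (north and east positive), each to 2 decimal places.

The central angle between A and B is δ = 2.3507 rad.
With f = 0.5, the slerp weights are sin((1−f)δ)/sin δ = 1.2980 and sin(fδ)/sin δ = 1.2980.
Weighted sum of the unit vectors: (1.2980)·(0.6402,0.6899,0.3379) + (1.2980)·(-0.3575,-0.2464,-0.9008) = (0.3669, 0.5757, -0.7307).
Converting back: φ = atan2(z, √(x²+y²)) = -46.95°, λ = atan2(y, x) = 57.49°.

-46.95°, 57.49°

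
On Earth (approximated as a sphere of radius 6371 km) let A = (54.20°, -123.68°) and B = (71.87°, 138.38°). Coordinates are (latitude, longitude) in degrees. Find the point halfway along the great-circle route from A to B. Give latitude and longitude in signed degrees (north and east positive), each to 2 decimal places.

The central angle between A and B is δ = 0.7293 rad.
With f = 0.5, the slerp weights are sin((1−f)δ)/sin δ = 0.5352 and sin(fδ)/sin δ = 0.5352.
Weighted sum of the unit vectors: (0.5352)·(-0.3244,-0.4868,0.8111) + (0.5352)·(-0.2326,0.2067,0.9504) = (-0.2981, -0.1499, 0.9427).
Converting back: φ = atan2(z, √(x²+y²)) = 70.51°, λ = atan2(y, x) = -153.30°.

70.51°, -153.30°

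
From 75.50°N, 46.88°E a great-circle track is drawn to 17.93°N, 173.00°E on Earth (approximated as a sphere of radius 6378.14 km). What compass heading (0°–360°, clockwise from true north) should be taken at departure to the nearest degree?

With φ₁ = 1.3177, φ₂ = 0.3129, Δλ = 2.2012 rad, the forward-azimuth formula gives
θ = atan2( sin Δλ cos φ₂ , cos φ₁ sin φ₂ − sin φ₁ cos φ₂ cos Δλ ) = atan2(0.7686, 0.6201) = 51.10°.
So the initial bearing is 51°.

51°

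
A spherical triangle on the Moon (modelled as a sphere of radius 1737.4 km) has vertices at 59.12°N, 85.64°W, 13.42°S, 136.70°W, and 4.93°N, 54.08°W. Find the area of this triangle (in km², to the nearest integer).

2769081 km²

Side lengths (central angles): a = 1.4661, b = 1.0362, c = 1.4560 rad; semiperimeter s = 1.9791.
By l'Huilier's theorem, tan(E/4) = √[tan(s/2) tan((s−a)/2) tan((s−b)/2) tan((s−c)/2)], giving spherical excess E = 0.9174 rad.
Area = E·R² = 0.9174 × (1737.4)² ≈ 2769081 km².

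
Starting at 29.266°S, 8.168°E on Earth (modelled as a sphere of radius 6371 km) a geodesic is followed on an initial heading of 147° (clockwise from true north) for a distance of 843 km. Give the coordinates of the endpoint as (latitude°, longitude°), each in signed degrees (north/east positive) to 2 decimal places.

-35.53°, 13.23°

Angular distance δ = d/R = 843/6371 = 0.13232 rad; initial bearing θ = 2.5656 rad.
sin φ₂ = sin φ₁ cos δ + cos φ₁ sin δ cos θ = (-0.4889)(0.9913) + (0.8724)(0.1319)(-0.8387) = -0.5811, so φ₂ = -35.53°.
Δλ = atan2(sin θ sin δ cos φ₁, cos δ − sin φ₁ sin φ₂) = atan2(0.0627, 0.7072) = 5.065°.
λ₂ = 8.168° + 5.065° = 13.23°.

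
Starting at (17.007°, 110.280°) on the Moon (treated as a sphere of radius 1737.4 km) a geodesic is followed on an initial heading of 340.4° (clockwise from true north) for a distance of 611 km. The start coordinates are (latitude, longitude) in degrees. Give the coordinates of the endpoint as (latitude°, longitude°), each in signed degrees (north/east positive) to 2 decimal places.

Angular distance δ = d/R = 611/1737.4 = 0.35167 rad; initial bearing θ = 5.9411 rad.
sin φ₂ = sin φ₁ cos δ + cos φ₁ sin δ cos θ = (0.2925)(0.9388) + (0.9563)(0.3445)(0.9421) = 0.5849, so φ₂ = 35.80°.
Δλ = atan2(sin θ sin δ cos φ₁, cos δ − sin φ₁ sin φ₂) = atan2(-0.1105, 0.7677) = -8.191°.
λ₂ = 110.280° − 8.191° = 102.09°.

35.80°, 102.09°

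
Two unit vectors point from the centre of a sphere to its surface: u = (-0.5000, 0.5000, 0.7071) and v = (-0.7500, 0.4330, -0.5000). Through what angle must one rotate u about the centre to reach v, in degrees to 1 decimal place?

u·v = 0.2380; |u| = 1.0000, |v| = 1.0000.
cos θ = (u·v)/(|u||v|) = 0.2380, so θ = 76.2°.

76.2°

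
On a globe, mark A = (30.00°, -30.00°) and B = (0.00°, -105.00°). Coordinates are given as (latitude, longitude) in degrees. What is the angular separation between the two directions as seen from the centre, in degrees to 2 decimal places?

77.05°

With latitudes φ₁ = 30.000°, φ₂ = 0.000° and longitude difference Δλ = -75.000°:
Haversine: a = sin²(Δφ/2) + cos φ₁ cos φ₂ sin²(Δλ/2) = 0.0670 + (0.8660)(1.0000)(0.3706) = 0.38793.
Central angle c = 2·arcsin(√a) = 1.34473 rad.
So the angular separation is 77.05°.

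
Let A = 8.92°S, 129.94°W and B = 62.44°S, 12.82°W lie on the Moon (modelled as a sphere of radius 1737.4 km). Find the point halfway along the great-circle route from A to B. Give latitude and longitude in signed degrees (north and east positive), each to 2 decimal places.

Central angle δ = 1.6418 rad. Interpolating on the sphere with fraction f = 0.5:
P = [sin((1−f)δ)·A + sin(fδ)·B] / sin δ = 0.7336·A + 0.7336·B in Cartesian coordinates,
giving P = (-0.1343, -0.6310, -0.7641), i.e. latitude -49.83°, longitude -102.02°.

-49.83°, -102.02°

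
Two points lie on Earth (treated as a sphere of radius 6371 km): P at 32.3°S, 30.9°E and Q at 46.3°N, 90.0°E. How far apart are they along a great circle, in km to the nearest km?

Let φ₁ = -0.5637 rad, φ₂ = 0.8081 rad, and Δλ = 1.0315 rad.
cos c = sin φ₁ sin φ₂ + cos φ₁ cos φ₂ cos Δλ = (-0.5344)(0.7230) + (0.8453)(0.6909)(0.5135) = -0.08642,
so c = arccos(-0.08642) = 1.65733 rad.
Distance = R·c = 6371 × 1.6573 ≈ 10559 km.

10559 km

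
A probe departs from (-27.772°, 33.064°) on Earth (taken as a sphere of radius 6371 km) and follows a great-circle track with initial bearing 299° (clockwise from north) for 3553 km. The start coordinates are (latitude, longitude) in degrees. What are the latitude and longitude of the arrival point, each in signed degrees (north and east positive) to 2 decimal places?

-9.69°, 5.06°

Angular distance δ = d/R = 3553/6371 = 0.55768 rad; initial bearing θ = 5.2185 rad.
sin φ₂ = sin φ₁ cos δ + cos φ₁ sin δ cos θ = (-0.4660)(0.8485) + (0.8848)(0.5292)(0.4848) = -0.1683, so φ₂ = -9.69°.
Δλ = atan2(sin θ sin δ cos φ₁, cos δ − sin φ₁ sin φ₂) = atan2(-0.4095, 0.7700) = -28.006°.
λ₂ = 33.064° − 28.006° = 5.06°.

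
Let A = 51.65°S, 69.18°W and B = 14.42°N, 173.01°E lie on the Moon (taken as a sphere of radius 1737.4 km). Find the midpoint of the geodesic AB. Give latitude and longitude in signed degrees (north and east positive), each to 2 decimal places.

-31.51°, -148.04°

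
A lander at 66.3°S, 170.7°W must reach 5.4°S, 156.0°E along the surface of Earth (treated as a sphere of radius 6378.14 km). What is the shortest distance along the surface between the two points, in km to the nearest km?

7250 km

In radians: φ₁ = -1.1572, φ₂ = -0.0942, Δλ = -33.300° = -0.5812 rad.
cos c = sin φ₁ sin φ₂ + cos φ₁ cos φ₂ cos Δλ = (-0.9157)(-0.0941) + (0.4019)(0.9956)(0.8358) = 0.42063,
so c = arccos(0.42063) = 1.13666 rad.
Distance = R·c = 6378.14 × 1.1367 ≈ 7250 km.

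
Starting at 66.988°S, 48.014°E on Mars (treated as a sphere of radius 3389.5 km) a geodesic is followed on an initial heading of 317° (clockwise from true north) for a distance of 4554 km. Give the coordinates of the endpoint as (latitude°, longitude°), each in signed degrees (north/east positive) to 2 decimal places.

Angular distance δ = d/R = 4554/3389.5 = 1.34356 rad; initial bearing θ = 5.5327 rad.
sin φ₂ = sin φ₁ cos δ + cos φ₁ sin δ cos θ = (-0.9204)(0.2253) + (0.3909)(0.9743)(0.7314) = 0.0712, so φ₂ = 4.08°.
Δλ = atan2(sin θ sin δ cos φ₁, cos δ − sin φ₁ sin φ₂) = atan2(-0.2598, 0.2908) = -41.771°.
λ₂ = 48.014° − 41.771° = 6.24°.

4.08°, 6.24°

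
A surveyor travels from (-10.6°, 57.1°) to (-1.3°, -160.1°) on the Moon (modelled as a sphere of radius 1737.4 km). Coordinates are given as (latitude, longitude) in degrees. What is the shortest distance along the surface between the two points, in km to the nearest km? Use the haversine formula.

With latitudes φ₁ = -10.600°, φ₂ = -1.300° and longitude difference Δλ = 142.800°:
Haversine: a = sin²(Δφ/2) + cos φ₁ cos φ₂ sin²(Δλ/2) = 0.0066 + (0.9829)(0.9997)(0.8983) = 0.88928.
Central angle c = 2·arcsin(√a) = 2.46317 rad.
Distance = R·c = 1737.4 × 2.4632 ≈ 4280 km.

4280 km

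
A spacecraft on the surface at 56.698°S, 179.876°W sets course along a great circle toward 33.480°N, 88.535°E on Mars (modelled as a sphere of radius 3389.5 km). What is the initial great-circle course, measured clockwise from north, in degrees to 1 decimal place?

288.8°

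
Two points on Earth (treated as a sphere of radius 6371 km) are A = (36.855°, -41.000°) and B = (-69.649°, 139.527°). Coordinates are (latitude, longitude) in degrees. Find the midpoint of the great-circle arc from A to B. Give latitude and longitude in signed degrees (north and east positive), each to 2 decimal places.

Central angle δ = 2.5692 rad. Interpolating on the sphere with fraction f = 0.5:
P = [sin((1−f)δ)·A + sin(fδ)·B] / sin δ = 1.7712·A + 1.7712·B in Cartesian coordinates,
giving P = (0.6010, -0.5300, -0.5983), i.e. latitude -36.75°, longitude -41.41°.

-36.75°, -41.41°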